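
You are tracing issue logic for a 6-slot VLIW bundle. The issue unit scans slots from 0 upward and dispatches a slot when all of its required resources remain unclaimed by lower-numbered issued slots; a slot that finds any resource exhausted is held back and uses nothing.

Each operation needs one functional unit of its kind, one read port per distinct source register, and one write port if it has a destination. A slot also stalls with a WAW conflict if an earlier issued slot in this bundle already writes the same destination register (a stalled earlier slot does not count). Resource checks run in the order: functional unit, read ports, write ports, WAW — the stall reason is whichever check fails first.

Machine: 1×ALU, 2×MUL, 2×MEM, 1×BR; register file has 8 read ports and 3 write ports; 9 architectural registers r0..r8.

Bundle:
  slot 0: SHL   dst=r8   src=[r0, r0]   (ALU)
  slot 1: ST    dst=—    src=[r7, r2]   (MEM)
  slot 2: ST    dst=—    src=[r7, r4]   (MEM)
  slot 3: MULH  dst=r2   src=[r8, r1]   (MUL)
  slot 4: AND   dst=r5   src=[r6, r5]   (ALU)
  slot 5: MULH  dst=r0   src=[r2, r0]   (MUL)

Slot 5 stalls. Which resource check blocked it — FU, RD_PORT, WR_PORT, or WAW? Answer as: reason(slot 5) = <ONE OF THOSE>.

reason(slot 5) = RD_PORT

slot 0 (ALU): ISSUE — free A0,Mu2,Ld2,B1 rp7 wp2
slot 1 (MEM): ISSUE — free A0,Mu2,Ld1,B1 rp5 wp2
slot 2 (MEM): ISSUE — free A0,Mu2,Ld0,B1 rp3 wp2
slot 3 (MUL): ISSUE — free A0,Mu1,Ld0,B1 rp1 wp1
slot 4 (ALU): stall FU — free A0,Mu1,Ld0,B1 rp1 wp1
slot 5 (MUL): stall RD_PORT — free A0,Mu1,Ld0,B1 rp1 wp1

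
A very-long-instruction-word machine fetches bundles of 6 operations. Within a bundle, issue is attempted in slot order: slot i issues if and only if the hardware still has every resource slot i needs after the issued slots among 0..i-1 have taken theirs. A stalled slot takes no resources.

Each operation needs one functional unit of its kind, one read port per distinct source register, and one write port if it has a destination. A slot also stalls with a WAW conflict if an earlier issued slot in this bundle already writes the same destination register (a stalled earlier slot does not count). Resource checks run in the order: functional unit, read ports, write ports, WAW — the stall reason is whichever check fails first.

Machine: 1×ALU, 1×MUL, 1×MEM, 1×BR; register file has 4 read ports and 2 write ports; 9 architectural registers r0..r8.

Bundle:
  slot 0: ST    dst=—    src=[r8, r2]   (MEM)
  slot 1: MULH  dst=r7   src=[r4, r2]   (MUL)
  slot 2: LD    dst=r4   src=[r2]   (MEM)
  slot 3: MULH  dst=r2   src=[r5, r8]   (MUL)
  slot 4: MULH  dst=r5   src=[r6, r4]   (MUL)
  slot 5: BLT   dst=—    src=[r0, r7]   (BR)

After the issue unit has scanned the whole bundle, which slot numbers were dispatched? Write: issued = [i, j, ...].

issued = [0, 1]

#0 MEM src=r8,r2 dispatched  <A:1 Mu:1 Ld:0 B:1 rd:2 wr:2>
#1 MUL src=r4,r2 dispatched  <A:1 Mu:0 Ld:0 B:1 rd:0 wr:1>
#2 MEM src=r2 held:FU  <A:1 Mu:0 Ld:0 B:1 rd:0 wr:1>
#3 MUL src=r5,r8 held:FU  <A:1 Mu:0 Ld:0 B:1 rd:0 wr:1>
#4 MUL src=r6,r4 held:FU  <A:1 Mu:0 Ld:0 B:1 rd:0 wr:1>
#5 BR src=r0,r7 held:RD_PORT  <A:1 Mu:0 Ld:0 B:1 rd:0 wr:1>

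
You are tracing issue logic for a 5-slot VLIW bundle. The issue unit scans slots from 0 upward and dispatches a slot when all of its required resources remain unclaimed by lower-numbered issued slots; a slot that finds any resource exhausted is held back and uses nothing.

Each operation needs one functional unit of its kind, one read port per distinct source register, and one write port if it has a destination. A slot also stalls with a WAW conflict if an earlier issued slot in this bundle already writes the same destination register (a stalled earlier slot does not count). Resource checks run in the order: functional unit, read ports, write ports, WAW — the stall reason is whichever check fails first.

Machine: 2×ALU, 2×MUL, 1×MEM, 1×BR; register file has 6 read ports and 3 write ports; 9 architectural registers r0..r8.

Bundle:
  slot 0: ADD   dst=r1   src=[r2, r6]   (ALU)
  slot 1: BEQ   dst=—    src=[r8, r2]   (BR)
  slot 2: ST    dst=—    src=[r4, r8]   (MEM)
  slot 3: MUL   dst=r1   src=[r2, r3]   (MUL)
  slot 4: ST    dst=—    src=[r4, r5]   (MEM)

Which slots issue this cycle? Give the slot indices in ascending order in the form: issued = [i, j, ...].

issued = [0, 1, 2]

(0) want 1×ALU +2rd +1wr — yes → AL1|MU2|ME1|BR1|rd4|wr2
(1) want 1×BR +2rd +0wr — yes → AL1|MU2|ME1|BR0|rd2|wr2
(2) want 1×MEM +2rd +0wr — yes → AL1|MU2|ME0|BR0|rd0|wr2
(3) want 1×MUL +2rd +1wr — RD_PORT → AL1|MU2|ME0|BR0|rd0|wr2
(4) want 1×MEM +2rd +0wr — FU → AL1|MU2|ME0|BR0|rd0|wr2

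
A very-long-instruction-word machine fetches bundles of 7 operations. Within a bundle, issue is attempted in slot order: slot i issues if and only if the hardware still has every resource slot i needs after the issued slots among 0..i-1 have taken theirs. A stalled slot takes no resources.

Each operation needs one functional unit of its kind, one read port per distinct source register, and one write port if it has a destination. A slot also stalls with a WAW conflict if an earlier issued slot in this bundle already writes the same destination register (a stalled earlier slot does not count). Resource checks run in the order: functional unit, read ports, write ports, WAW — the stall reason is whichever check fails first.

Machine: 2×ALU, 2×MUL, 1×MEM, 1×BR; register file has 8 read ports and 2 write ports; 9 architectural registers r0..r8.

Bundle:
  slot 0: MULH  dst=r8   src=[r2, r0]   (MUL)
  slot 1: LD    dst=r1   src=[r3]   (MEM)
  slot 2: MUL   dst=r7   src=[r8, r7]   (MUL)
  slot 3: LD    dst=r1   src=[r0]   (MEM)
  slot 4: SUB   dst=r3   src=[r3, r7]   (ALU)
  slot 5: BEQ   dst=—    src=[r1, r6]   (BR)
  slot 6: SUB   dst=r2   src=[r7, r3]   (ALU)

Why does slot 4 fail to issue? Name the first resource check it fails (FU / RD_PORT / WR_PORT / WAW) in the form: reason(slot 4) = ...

reason(slot 4) = WR_PORT

  0. MUL→r8 ⇒ go  {2A/1Mu/1Ld/1B | 6r 1w}
  1. MEM→r1 ⇒ go  {2A/1Mu/0Ld/1B | 5r 0w}
  2. MUL→r7 ⇒ no(WR_PORT)  {2A/1Mu/0Ld/1B | 5r 0w}
  3. MEM→r1 ⇒ no(FU)  {2A/1Mu/0Ld/1B | 5r 0w}
  4. ALU→r3 ⇒ no(WR_PORT)  {2A/1Mu/0Ld/1B | 5r 0w}
  5. BR ⇒ go  {2A/1Mu/0Ld/0B | 3r 0w}
  6. ALU→r2 ⇒ no(WR_PORT)  {2A/1Mu/0Ld/0B | 3r 0w}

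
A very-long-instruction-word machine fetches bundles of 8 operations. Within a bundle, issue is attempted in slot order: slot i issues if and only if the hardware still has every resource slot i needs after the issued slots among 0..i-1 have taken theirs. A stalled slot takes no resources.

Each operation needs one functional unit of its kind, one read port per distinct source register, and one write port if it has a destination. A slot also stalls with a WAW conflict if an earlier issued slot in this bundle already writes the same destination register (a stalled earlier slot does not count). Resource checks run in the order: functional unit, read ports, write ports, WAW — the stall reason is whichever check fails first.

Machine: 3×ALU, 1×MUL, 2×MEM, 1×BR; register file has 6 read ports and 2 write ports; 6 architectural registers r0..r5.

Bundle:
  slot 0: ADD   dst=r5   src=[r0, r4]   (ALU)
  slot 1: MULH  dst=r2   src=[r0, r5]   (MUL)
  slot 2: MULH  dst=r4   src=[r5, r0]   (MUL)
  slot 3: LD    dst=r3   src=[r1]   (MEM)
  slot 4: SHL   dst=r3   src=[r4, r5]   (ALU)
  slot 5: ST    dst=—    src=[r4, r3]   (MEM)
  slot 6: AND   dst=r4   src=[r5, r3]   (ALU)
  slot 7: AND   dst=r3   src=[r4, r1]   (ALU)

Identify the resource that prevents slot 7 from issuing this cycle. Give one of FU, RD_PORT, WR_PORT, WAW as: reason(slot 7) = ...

  0. ALU→r5 ⇒ go  {2A/1Mu/2Ld/1B | 4r 1w}
  1. MUL→r2 ⇒ go  {2A/0Mu/2Ld/1B | 2r 0w}
  2. MUL→r4 ⇒ no(FU)  {2A/0Mu/2Ld/1B | 2r 0w}
  3. MEM→r3 ⇒ no(WR_PORT)  {2A/0Mu/2Ld/1B | 2r 0w}
  4. ALU→r3 ⇒ no(WR_PORT)  {2A/0Mu/2Ld/1B | 2r 0w}
  5. MEM ⇒ go  {2A/0Mu/1Ld/1B | 0r 0w}
  6. ALU→r4 ⇒ no(RD_PORT)  {2A/0Mu/1Ld/1B | 0r 0w}
  7. ALU→r3 ⇒ no(RD_PORT)  {2A/0Mu/1Ld/1B | 0r 0w}

reason(slot 7) = RD_PORT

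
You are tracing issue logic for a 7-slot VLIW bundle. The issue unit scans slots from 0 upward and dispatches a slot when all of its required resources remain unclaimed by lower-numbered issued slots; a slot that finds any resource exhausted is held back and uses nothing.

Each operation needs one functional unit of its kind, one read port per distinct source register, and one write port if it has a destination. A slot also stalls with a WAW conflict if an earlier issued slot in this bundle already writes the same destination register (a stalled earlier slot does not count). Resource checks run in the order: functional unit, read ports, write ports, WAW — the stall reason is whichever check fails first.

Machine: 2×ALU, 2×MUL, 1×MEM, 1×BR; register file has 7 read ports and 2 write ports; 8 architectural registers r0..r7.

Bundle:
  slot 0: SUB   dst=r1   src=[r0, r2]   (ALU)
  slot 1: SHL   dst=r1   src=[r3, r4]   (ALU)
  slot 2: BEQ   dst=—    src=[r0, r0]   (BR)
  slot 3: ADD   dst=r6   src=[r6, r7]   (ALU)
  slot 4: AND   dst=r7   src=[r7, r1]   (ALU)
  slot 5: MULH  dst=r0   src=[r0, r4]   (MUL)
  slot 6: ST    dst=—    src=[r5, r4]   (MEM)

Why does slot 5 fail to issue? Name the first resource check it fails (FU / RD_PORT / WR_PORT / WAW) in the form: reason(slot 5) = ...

reason(slot 5) = WR_PORT

slot 0 (ALU): ISSUE — free A1,Mu2,Ld1,B1 rp5 wp1
slot 1 (ALU): stall WAW — free A1,Mu2,Ld1,B1 rp5 wp1
slot 2 (BR): ISSUE — free A1,Mu2,Ld1,B0 rp4 wp1
slot 3 (ALU): ISSUE — free A0,Mu2,Ld1,B0 rp2 wp0
slot 4 (ALU): stall FU — free A0,Mu2,Ld1,B0 rp2 wp0
slot 5 (MUL): stall WR_PORT — free A0,Mu2,Ld1,B0 rp2 wp0
slot 6 (MEM): ISSUE — free A0,Mu2,Ld0,B0 rp0 wp0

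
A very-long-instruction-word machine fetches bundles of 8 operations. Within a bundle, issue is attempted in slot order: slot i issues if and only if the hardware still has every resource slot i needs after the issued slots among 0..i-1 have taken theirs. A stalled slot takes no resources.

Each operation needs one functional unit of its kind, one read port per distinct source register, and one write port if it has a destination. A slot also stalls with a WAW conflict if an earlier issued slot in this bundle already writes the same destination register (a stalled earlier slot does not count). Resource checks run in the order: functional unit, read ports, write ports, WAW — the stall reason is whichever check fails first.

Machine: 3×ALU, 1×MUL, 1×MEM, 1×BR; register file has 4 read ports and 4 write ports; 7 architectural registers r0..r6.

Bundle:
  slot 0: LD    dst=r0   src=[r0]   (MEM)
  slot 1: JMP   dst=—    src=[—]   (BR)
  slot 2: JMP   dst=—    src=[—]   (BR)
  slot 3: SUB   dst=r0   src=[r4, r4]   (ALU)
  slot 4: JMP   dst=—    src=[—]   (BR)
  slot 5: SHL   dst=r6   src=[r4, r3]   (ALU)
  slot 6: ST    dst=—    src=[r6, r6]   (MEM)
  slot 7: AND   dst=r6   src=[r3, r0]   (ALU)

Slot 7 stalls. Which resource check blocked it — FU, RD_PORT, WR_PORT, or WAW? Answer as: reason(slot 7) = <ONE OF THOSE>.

  0. MEM→r0 ⇒ go  {3A/1Mu/0Ld/1B | 3r 3w}
  1. BR ⇒ go  {3A/1Mu/0Ld/0B | 3r 3w}
  2. BR ⇒ no(FU)  {3A/1Mu/0Ld/0B | 3r 3w}
  3. ALU→r0 ⇒ no(WAW)  {3A/1Mu/0Ld/0B | 3r 3w}
  4. BR ⇒ no(FU)  {3A/1Mu/0Ld/0B | 3r 3w}
  5. ALU→r6 ⇒ go  {2A/1Mu/0Ld/0B | 1r 2w}
  6. MEM ⇒ no(FU)  {2A/1Mu/0Ld/0B | 1r 2w}
  7. ALU→r6 ⇒ no(RD_PORT)  {2A/1Mu/0Ld/0B | 1r 2w}

reason(slot 7) = RD_PORT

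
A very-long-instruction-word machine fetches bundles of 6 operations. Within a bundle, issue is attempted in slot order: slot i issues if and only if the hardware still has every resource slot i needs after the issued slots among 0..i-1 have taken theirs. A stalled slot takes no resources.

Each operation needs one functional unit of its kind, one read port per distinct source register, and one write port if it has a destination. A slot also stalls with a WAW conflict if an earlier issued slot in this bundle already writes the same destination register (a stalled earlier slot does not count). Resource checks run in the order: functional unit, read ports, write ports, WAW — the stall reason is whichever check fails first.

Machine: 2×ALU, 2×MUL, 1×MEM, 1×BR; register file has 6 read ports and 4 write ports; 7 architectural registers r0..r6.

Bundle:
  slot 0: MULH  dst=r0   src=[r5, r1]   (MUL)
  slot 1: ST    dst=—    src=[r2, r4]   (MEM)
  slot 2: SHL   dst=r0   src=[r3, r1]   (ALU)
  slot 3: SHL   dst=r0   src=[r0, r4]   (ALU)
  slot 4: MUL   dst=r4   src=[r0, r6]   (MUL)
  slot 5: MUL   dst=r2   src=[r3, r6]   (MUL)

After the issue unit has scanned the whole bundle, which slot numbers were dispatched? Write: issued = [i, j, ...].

(0) want 1×MUL +2rd +1wr — yes → AL2|MU1|ME1|BR1|rd4|wr3
(1) want 1×MEM +2rd +0wr — yes → AL2|MU1|ME0|BR1|rd2|wr3
(2) want 1×ALU +2rd +1wr — WAW → AL2|MU1|ME0|BR1|rd2|wr3
(3) want 1×ALU +2rd +1wr — WAW → AL2|MU1|ME0|BR1|rd2|wr3
(4) want 1×MUL +2rd +1wr — yes → AL2|MU0|ME0|BR1|rd0|wr2
(5) want 1×MUL +2rd +1wr — FU → AL2|MU0|ME0|BR1|rd0|wr2

issued = [0, 1, 4]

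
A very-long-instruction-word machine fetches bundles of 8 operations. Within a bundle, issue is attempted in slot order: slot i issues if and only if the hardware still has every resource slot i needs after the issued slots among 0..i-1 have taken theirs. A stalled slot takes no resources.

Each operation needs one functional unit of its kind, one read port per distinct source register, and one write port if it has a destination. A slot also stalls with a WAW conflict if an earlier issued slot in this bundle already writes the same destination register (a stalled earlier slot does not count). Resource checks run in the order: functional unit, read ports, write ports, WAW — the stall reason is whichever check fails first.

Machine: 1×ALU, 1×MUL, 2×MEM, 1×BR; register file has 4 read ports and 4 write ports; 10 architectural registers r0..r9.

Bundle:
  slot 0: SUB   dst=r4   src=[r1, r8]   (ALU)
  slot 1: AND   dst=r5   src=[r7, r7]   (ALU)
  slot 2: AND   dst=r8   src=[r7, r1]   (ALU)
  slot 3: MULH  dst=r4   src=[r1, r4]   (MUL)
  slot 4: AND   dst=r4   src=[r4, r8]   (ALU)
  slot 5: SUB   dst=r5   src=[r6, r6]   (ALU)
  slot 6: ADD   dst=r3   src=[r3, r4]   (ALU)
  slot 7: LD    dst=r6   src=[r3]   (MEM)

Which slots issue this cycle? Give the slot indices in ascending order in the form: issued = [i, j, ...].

issued = [0, 7]

  0. ALU→r4 ⇒ go  {0A/1Mu/2Ld/1B | 2r 3w}
  1. ALU→r5 ⇒ no(FU)  {0A/1Mu/2Ld/1B | 2r 3w}
  2. ALU→r8 ⇒ no(FU)  {0A/1Mu/2Ld/1B | 2r 3w}
  3. MUL→r4 ⇒ no(WAW)  {0A/1Mu/2Ld/1B | 2r 3w}
  4. ALU→r4 ⇒ no(FU)  {0A/1Mu/2Ld/1B | 2r 3w}
  5. ALU→r5 ⇒ no(FU)  {0A/1Mu/2Ld/1B | 2r 3w}
  6. ALU→r3 ⇒ no(FU)  {0A/1Mu/2Ld/1B | 2r 3w}
  7. MEM→r6 ⇒ go  {0A/1Mu/1Ld/1B | 1r 2w}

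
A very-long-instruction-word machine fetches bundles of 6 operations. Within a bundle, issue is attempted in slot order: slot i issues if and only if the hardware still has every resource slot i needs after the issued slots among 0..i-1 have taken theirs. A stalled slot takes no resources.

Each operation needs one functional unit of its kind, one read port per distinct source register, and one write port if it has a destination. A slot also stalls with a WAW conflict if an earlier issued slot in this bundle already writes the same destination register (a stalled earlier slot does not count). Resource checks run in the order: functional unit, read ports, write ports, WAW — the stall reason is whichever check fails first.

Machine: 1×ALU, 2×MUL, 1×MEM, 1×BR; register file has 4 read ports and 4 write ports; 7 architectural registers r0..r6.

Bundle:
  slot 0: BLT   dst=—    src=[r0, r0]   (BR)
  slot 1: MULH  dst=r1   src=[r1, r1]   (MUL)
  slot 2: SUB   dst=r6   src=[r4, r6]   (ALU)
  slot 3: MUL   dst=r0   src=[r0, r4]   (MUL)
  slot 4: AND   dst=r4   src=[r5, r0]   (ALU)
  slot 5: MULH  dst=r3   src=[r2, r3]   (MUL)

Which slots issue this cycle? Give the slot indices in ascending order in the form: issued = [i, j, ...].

issued = [0, 1, 2]

  0. BR ⇒ go  {1A/2Mu/1Ld/0B | 3r 4w}
  1. MUL→r1 ⇒ go  {1A/1Mu/1Ld/0B | 2r 3w}
  2. ALU→r6 ⇒ go  {0A/1Mu/1Ld/0B | 0r 2w}
  3. MUL→r0 ⇒ no(RD_PORT)  {0A/1Mu/1Ld/0B | 0r 2w}
  4. ALU→r4 ⇒ no(FU)  {0A/1Mu/1Ld/0B | 0r 2w}
  5. MUL→r3 ⇒ no(RD_PORT)  {0A/1Mu/1Ld/0B | 0r 2w}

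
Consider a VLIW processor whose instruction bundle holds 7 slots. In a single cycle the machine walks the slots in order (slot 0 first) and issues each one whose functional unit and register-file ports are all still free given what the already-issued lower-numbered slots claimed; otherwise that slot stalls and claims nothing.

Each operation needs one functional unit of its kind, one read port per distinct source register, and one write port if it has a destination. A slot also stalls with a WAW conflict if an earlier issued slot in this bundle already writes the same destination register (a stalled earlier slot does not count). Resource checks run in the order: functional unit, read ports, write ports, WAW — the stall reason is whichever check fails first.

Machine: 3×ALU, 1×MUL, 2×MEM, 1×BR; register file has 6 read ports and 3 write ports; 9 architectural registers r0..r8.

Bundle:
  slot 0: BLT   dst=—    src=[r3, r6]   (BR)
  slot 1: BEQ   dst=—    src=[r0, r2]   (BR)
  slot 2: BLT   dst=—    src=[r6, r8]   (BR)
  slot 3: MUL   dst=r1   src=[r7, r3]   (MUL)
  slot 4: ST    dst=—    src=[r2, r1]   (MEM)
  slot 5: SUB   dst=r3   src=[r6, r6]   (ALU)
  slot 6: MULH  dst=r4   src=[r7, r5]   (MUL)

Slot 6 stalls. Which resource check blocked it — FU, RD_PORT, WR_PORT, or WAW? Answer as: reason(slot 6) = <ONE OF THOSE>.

reason(slot 6) = FU

[0] BR needs rd=2 wr=0: ok; after: ALU=3 MUL=1 MEM=2 BR=0, R=4, W=3
[1] BR needs rd=2 wr=0: FU; after: ALU=3 MUL=1 MEM=2 BR=0, R=4, W=3
[2] BR needs rd=2 wr=0: FU; after: ALU=3 MUL=1 MEM=2 BR=0, R=4, W=3
[3] MUL needs rd=2 wr=1: ok; after: ALU=3 MUL=0 MEM=2 BR=0, R=2, W=2
[4] MEM needs rd=2 wr=0: ok; after: ALU=3 MUL=0 MEM=1 BR=0, R=0, W=2
[5] ALU needs rd=1 wr=1: RD_PORT; after: ALU=3 MUL=0 MEM=1 BR=0, R=0, W=2
[6] MUL needs rd=2 wr=1: FU; after: ALU=3 MUL=0 MEM=1 BR=0, R=0, W=2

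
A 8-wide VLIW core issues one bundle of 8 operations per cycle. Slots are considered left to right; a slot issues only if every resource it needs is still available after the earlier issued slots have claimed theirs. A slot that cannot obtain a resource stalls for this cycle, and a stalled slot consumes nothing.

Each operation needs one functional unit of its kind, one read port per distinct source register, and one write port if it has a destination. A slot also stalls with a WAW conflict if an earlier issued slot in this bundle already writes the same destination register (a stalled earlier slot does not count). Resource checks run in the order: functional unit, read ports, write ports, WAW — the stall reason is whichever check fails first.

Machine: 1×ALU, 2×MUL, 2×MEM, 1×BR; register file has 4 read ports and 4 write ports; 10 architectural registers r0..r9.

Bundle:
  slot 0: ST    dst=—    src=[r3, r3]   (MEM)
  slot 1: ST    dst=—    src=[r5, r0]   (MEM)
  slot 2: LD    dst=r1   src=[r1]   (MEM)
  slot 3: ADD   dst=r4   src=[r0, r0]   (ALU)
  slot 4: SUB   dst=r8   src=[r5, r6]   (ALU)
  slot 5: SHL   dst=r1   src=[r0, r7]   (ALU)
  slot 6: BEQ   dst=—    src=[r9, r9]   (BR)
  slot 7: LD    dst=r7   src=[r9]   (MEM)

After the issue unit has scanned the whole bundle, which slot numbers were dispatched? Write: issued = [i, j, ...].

(0) want 1×MEM +1rd +0wr — yes → AL1|MU2|ME1|BR1|rd3|wr4
(1) want 1×MEM +2rd +0wr — yes → AL1|MU2|ME0|BR1|rd1|wr4
(2) want 1×MEM +1rd +1wr — FU → AL1|MU2|ME0|BR1|rd1|wr4
(3) want 1×ALU +1rd +1wr — yes → AL0|MU2|ME0|BR1|rd0|wr3
(4) want 1×ALU +2rd +1wr — FU → AL0|MU2|ME0|BR1|rd0|wr3
(5) want 1×ALU +2rd +1wr — FU → AL0|MU2|ME0|BR1|rd0|wr3
(6) want 1×BR +1rd +0wr — RD_PORT → AL0|MU2|ME0|BR1|rd0|wr3
(7) want 1×MEM +1rd +1wr — FU → AL0|MU2|ME0|BR1|rd0|wr3

issued = [0, 1, 3]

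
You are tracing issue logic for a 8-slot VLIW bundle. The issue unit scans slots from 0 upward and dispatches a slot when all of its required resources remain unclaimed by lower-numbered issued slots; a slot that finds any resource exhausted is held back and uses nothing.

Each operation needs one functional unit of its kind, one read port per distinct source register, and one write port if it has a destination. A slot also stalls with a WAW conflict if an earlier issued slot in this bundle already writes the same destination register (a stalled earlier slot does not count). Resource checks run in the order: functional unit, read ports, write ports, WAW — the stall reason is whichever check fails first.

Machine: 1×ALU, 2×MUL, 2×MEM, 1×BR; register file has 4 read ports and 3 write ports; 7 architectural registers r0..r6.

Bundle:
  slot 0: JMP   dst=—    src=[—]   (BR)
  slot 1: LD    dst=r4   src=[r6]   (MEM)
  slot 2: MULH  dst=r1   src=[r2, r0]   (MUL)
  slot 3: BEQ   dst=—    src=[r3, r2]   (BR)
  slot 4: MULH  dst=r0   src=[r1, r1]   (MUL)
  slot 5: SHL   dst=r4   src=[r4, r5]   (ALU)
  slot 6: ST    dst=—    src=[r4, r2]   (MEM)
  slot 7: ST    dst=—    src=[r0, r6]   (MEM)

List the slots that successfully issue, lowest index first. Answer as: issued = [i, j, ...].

issued = [0, 1, 2, 4]

#0 BR src=- dispatched  <A:1 Mu:2 Ld:2 B:0 rd:4 wr:3>
#1 MEM src=r6 dispatched  <A:1 Mu:2 Ld:1 B:0 rd:3 wr:2>
#2 MUL src=r2,r0 dispatched  <A:1 Mu:1 Ld:1 B:0 rd:1 wr:1>
#3 BR src=r3,r2 held:FU  <A:1 Mu:1 Ld:1 B:0 rd:1 wr:1>
#4 MUL src=r1,r1 dispatched  <A:1 Mu:0 Ld:1 B:0 rd:0 wr:0>
#5 ALU src=r4,r5 held:RD_PORT  <A:1 Mu:0 Ld:1 B:0 rd:0 wr:0>
#6 MEM src=r4,r2 held:RD_PORT  <A:1 Mu:0 Ld:1 B:0 rd:0 wr:0>
#7 MEM src=r0,r6 held:RD_PORT  <A:1 Mu:0 Ld:1 B:0 rd:0 wr:0>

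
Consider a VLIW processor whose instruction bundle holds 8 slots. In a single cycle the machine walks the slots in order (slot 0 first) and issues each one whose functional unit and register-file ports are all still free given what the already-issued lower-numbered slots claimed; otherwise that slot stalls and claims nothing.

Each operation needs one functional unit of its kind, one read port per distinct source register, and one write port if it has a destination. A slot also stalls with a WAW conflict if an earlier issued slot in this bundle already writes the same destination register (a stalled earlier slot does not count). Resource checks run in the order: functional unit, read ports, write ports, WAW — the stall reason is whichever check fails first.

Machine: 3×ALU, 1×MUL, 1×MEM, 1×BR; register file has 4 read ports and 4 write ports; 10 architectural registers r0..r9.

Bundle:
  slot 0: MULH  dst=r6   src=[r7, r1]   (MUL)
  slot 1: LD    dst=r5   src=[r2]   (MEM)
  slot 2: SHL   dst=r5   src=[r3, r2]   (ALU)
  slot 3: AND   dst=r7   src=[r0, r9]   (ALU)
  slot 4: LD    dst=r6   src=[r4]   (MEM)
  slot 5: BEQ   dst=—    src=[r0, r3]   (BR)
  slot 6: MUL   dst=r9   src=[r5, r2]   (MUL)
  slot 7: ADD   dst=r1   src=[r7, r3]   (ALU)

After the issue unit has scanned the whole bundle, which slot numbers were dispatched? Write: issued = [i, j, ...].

[0] MUL needs rd=2 wr=1: ok; after: ALU=3 MUL=0 MEM=1 BR=1, R=2, W=3
[1] MEM needs rd=1 wr=1: ok; after: ALU=3 MUL=0 MEM=0 BR=1, R=1, W=2
[2] ALU needs rd=2 wr=1: RD_PORT; after: ALU=3 MUL=0 MEM=0 BR=1, R=1, W=2
[3] ALU needs rd=2 wr=1: RD_PORT; after: ALU=3 MUL=0 MEM=0 BR=1, R=1, W=2
[4] MEM needs rd=1 wr=1: FU; after: ALU=3 MUL=0 MEM=0 BR=1, R=1, W=2
[5] BR needs rd=2 wr=0: RD_PORT; after: ALU=3 MUL=0 MEM=0 BR=1, R=1, W=2
[6] MUL needs rd=2 wr=1: FU; after: ALU=3 MUL=0 MEM=0 BR=1, R=1, W=2
[7] ALU needs rd=2 wr=1: RD_PORT; after: ALU=3 MUL=0 MEM=0 BR=1, R=1, W=2

issued = [0, 1]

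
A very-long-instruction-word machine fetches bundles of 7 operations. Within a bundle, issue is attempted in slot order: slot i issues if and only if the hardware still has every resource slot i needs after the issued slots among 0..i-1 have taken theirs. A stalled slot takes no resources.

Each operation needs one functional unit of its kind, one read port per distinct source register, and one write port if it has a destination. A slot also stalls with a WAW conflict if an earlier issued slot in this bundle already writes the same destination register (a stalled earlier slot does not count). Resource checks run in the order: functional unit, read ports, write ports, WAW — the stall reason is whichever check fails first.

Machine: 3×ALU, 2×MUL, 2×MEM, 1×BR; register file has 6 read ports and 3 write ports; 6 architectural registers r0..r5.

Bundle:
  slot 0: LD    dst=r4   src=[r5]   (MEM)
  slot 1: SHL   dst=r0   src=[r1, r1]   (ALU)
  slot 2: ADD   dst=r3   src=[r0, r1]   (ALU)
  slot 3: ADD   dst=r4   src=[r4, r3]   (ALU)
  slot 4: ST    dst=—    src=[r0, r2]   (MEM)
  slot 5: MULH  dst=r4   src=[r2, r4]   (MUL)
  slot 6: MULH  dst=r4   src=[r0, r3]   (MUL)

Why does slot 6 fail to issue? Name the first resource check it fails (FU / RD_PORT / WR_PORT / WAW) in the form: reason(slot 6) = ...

reason(slot 6) = RD_PORT

[0] MEM needs rd=1 wr=1: ok; after: ALU=3 MUL=2 MEM=1 BR=1, R=5, W=2
[1] ALU needs rd=1 wr=1: ok; after: ALU=2 MUL=2 MEM=1 BR=1, R=4, W=1
[2] ALU needs rd=2 wr=1: ok; after: ALU=1 MUL=2 MEM=1 BR=1, R=2, W=0
[3] ALU needs rd=2 wr=1: WR_PORT; after: ALU=1 MUL=2 MEM=1 BR=1, R=2, W=0
[4] MEM needs rd=2 wr=0: ok; after: ALU=1 MUL=2 MEM=0 BR=1, R=0, W=0
[5] MUL needs rd=2 wr=1: RD_PORT; after: ALU=1 MUL=2 MEM=0 BR=1, R=0, W=0
[6] MUL needs rd=2 wr=1: RD_PORT; after: ALU=1 MUL=2 MEM=0 BR=1, R=0, W=0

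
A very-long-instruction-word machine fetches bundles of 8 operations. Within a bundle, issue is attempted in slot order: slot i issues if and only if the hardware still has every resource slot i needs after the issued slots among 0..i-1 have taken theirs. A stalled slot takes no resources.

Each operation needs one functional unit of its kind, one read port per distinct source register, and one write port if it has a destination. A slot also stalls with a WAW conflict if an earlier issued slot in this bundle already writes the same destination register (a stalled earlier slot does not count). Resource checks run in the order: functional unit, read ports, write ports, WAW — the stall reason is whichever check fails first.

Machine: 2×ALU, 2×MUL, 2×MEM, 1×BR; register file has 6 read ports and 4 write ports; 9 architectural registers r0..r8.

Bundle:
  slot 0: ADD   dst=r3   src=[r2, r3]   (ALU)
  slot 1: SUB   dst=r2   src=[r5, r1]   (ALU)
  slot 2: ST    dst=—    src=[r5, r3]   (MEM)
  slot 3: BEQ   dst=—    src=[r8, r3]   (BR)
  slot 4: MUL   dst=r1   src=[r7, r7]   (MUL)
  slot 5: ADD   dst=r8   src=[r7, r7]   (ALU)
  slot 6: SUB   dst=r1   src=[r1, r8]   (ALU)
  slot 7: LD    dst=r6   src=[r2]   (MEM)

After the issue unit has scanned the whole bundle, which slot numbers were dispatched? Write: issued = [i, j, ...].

#0 ALU src=r2,r3 dispatched  <A:1 Mu:2 Ld:2 B:1 rd:4 wr:3>
#1 ALU src=r5,r1 dispatched  <A:0 Mu:2 Ld:2 B:1 rd:2 wr:2>
#2 MEM src=r5,r3 dispatched  <A:0 Mu:2 Ld:1 B:1 rd:0 wr:2>
#3 BR src=r8,r3 held:RD_PORT  <A:0 Mu:2 Ld:1 B:1 rd:0 wr:2>
#4 MUL src=r7,r7 held:RD_PORT  <A:0 Mu:2 Ld:1 B:1 rd:0 wr:2>
#5 ALU src=r7,r7 held:FU  <A:0 Mu:2 Ld:1 B:1 rd:0 wr:2>
#6 ALU src=r1,r8 held:FU  <A:0 Mu:2 Ld:1 B:1 rd:0 wr:2>
#7 MEM src=r2 held:RD_PORT  <A:0 Mu:2 Ld:1 B:1 rd:0 wr:2>

issued = [0, 1, 2]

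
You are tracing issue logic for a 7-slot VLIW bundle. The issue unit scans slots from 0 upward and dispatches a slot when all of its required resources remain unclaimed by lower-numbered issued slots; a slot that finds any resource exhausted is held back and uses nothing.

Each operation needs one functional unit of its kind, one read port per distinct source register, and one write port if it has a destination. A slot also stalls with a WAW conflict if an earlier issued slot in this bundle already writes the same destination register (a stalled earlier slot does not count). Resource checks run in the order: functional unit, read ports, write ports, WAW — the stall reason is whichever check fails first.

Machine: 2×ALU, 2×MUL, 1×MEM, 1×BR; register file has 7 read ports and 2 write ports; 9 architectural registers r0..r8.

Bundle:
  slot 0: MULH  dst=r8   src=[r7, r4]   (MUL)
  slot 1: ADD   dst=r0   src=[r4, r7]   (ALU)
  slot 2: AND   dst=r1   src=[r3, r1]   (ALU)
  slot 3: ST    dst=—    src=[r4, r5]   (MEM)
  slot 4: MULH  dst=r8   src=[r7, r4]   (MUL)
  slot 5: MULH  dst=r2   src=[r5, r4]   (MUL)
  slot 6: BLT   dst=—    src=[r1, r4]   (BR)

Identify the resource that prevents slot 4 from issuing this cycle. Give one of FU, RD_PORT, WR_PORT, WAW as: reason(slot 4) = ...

[0] MUL needs rd=2 wr=1: ok; after: ALU=2 MUL=1 MEM=1 BR=1, R=5, W=1
[1] ALU needs rd=2 wr=1: ok; after: ALU=1 MUL=1 MEM=1 BR=1, R=3, W=0
[2] ALU needs rd=2 wr=1: WR_PORT; after: ALU=1 MUL=1 MEM=1 BR=1, R=3, W=0
[3] MEM needs rd=2 wr=0: ok; after: ALU=1 MUL=1 MEM=0 BR=1, R=1, W=0
[4] MUL needs rd=2 wr=1: RD_PORT; after: ALU=1 MUL=1 MEM=0 BR=1, R=1, W=0
[5] MUL needs rd=2 wr=1: RD_PORT; after: ALU=1 MUL=1 MEM=0 BR=1, R=1, W=0
[6] BR needs rd=2 wr=0: RD_PORT; after: ALU=1 MUL=1 MEM=0 BR=1, R=1, W=0

reason(slot 4) = RD_PORT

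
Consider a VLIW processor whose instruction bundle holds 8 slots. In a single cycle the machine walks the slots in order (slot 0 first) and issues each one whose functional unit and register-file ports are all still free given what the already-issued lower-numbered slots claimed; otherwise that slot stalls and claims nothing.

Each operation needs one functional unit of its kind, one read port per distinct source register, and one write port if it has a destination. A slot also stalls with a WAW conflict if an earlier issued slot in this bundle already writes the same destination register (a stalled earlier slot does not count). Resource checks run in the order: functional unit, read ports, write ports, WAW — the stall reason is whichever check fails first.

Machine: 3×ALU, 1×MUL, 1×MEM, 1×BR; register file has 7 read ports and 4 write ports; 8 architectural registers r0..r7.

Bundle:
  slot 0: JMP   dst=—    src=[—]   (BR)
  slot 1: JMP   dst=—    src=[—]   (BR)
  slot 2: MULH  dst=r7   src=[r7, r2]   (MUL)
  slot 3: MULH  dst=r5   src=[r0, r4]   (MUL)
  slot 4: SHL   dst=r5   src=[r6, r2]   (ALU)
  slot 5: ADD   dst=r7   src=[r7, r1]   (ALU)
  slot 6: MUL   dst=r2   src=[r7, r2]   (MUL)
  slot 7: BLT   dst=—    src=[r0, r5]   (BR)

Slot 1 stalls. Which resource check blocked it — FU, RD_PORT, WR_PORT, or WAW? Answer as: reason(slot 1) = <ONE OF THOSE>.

reason(slot 1) = FU

slot 0 (BR): ISSUE — free A3,Mu1,Ld1,B0 rp7 wp4
slot 1 (BR): stall FU — free A3,Mu1,Ld1,B0 rp7 wp4
slot 2 (MUL): ISSUE — free A3,Mu0,Ld1,B0 rp5 wp3
slot 3 (MUL): stall FU — free A3,Mu0,Ld1,B0 rp5 wp3
slot 4 (ALU): ISSUE — free A2,Mu0,Ld1,B0 rp3 wp2
slot 5 (ALU): stall WAW — free A2,Mu0,Ld1,B0 rp3 wp2
slot 6 (MUL): stall FU — free A2,Mu0,Ld1,B0 rp3 wp2
slot 7 (BR): stall FU — free A2,Mu0,Ld1,B0 rp3 wp2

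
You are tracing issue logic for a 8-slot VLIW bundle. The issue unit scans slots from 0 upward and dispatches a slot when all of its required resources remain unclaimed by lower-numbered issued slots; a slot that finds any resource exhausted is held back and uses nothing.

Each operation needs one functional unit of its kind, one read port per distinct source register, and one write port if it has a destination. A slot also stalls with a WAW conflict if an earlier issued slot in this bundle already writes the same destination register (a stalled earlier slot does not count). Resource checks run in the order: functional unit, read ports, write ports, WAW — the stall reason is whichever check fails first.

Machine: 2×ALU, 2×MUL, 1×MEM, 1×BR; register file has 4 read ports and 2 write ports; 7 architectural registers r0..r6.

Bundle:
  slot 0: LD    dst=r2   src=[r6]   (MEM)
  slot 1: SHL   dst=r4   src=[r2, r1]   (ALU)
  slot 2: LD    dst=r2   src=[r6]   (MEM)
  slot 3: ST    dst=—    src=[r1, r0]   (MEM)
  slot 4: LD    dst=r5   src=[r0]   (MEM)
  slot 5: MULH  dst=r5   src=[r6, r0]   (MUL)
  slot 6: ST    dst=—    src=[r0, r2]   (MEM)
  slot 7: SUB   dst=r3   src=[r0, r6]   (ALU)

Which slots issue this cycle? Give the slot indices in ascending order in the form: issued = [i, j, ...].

issued = [0, 1]

[0] MEM needs rd=1 wr=1: ok; after: ALU=2 MUL=2 MEM=0 BR=1, R=3, W=1
[1] ALU needs rd=2 wr=1: ok; after: ALU=1 MUL=2 MEM=0 BR=1, R=1, W=0
[2] MEM needs rd=1 wr=1: FU; after: ALU=1 MUL=2 MEM=0 BR=1, R=1, W=0
[3] MEM needs rd=2 wr=0: FU; after: ALU=1 MUL=2 MEM=0 BR=1, R=1, W=0
[4] MEM needs rd=1 wr=1: FU; after: ALU=1 MUL=2 MEM=0 BR=1, R=1, W=0
[5] MUL needs rd=2 wr=1: RD_PORT; after: ALU=1 MUL=2 MEM=0 BR=1, R=1, W=0
[6] MEM needs rd=2 wr=0: FU; after: ALU=1 MUL=2 MEM=0 BR=1, R=1, W=0
[7] ALU needs rd=2 wr=1: RD_PORT; after: ALU=1 MUL=2 MEM=0 BR=1, R=1, W=0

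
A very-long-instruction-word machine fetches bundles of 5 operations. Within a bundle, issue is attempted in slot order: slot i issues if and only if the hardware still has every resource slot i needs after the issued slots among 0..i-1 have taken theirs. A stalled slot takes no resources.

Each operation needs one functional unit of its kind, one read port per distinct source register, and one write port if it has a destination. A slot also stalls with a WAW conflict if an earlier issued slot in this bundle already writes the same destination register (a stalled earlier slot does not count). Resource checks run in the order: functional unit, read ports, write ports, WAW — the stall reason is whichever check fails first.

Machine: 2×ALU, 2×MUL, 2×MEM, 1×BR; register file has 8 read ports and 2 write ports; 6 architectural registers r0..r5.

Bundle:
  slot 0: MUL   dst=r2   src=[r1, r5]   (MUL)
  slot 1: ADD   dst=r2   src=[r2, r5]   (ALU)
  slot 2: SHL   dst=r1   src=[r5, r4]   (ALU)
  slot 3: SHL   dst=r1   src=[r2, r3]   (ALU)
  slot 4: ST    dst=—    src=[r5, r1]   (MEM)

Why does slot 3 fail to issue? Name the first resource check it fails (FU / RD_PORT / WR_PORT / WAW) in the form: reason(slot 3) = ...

(0) want 1×MUL +2rd +1wr — yes → AL2|MU1|ME2|BR1|rd6|wr1
(1) want 1×ALU +2rd +1wr — WAW → AL2|MU1|ME2|BR1|rd6|wr1
(2) want 1×ALU +2rd +1wr — yes → AL1|MU1|ME2|BR1|rd4|wr0
(3) want 1×ALU +2rd +1wr — WR_PORT → AL1|MU1|ME2|BR1|rd4|wr0
(4) want 1×MEM +2rd +0wr — yes → AL1|MU1|ME1|BR1|rd2|wr0

reason(slot 3) = WR_PORT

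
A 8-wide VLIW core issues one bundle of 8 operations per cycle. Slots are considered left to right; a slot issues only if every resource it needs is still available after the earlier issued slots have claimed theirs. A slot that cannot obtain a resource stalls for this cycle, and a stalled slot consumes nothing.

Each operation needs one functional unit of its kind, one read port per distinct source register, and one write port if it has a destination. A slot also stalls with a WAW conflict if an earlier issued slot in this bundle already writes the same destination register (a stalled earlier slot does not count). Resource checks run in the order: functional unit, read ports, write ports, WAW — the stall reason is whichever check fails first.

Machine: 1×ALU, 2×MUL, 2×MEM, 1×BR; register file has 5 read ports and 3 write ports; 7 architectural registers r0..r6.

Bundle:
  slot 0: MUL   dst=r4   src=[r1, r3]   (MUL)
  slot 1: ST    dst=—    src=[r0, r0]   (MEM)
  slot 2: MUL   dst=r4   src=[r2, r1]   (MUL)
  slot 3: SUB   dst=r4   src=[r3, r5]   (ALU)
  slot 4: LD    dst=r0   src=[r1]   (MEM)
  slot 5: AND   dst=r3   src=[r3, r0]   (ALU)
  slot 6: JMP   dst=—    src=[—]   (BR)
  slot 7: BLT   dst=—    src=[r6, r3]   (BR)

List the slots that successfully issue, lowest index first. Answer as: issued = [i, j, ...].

[0] MUL needs rd=2 wr=1: ok; after: ALU=1 MUL=1 MEM=2 BR=1, R=3, W=2
[1] MEM needs rd=1 wr=0: ok; after: ALU=1 MUL=1 MEM=1 BR=1, R=2, W=2
[2] MUL needs rd=2 wr=1: WAW; after: ALU=1 MUL=1 MEM=1 BR=1, R=2, W=2
[3] ALU needs rd=2 wr=1: WAW; after: ALU=1 MUL=1 MEM=1 BR=1, R=2, W=2
[4] MEM needs rd=1 wr=1: ok; after: ALU=1 MUL=1 MEM=0 BR=1, R=1, W=1
[5] ALU needs rd=2 wr=1: RD_PORT; after: ALU=1 MUL=1 MEM=0 BR=1, R=1, W=1
[6] BR needs rd=0 wr=0: ok; after: ALU=1 MUL=1 MEM=0 BR=0, R=1, W=1
[7] BR needs rd=2 wr=0: FU; after: ALU=1 MUL=1 MEM=0 BR=0, R=1, W=1

issued = [0, 1, 4, 6]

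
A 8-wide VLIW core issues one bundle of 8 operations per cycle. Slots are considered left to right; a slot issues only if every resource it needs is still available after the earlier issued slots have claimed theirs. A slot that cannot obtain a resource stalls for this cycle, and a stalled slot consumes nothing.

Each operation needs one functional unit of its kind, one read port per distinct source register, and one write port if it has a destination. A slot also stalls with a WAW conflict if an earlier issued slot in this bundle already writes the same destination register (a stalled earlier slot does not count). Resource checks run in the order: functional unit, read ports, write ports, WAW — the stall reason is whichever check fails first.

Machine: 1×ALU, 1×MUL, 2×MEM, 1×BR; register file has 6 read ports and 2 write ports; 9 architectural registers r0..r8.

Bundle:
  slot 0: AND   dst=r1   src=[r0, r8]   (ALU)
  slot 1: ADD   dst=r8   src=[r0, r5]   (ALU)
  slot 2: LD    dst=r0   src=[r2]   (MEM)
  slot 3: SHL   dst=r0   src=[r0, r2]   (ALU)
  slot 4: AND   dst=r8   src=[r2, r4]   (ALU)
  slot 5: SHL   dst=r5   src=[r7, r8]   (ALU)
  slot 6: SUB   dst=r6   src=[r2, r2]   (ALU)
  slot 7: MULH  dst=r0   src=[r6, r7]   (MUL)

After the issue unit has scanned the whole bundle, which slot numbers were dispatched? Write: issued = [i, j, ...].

[0] ALU needs rd=2 wr=1: ok; after: ALU=0 MUL=1 MEM=2 BR=1, R=4, W=1
[1] ALU needs rd=2 wr=1: FU; after: ALU=0 MUL=1 MEM=2 BR=1, R=4, W=1
[2] MEM needs rd=1 wr=1: ok; after: ALU=0 MUL=1 MEM=1 BR=1, R=3, W=0
[3] ALU needs rd=2 wr=1: FU; after: ALU=0 MUL=1 MEM=1 BR=1, R=3, W=0
[4] ALU needs rd=2 wr=1: FU; after: ALU=0 MUL=1 MEM=1 BR=1, R=3, W=0
[5] ALU needs rd=2 wr=1: FU; after: ALU=0 MUL=1 MEM=1 BR=1, R=3, W=0
[6] ALU needs rd=1 wr=1: FU; after: ALU=0 MUL=1 MEM=1 BR=1, R=3, W=0
[7] MUL needs rd=2 wr=1: WR_PORT; after: ALU=0 MUL=1 MEM=1 BR=1, R=3, W=0

issued = [0, 2]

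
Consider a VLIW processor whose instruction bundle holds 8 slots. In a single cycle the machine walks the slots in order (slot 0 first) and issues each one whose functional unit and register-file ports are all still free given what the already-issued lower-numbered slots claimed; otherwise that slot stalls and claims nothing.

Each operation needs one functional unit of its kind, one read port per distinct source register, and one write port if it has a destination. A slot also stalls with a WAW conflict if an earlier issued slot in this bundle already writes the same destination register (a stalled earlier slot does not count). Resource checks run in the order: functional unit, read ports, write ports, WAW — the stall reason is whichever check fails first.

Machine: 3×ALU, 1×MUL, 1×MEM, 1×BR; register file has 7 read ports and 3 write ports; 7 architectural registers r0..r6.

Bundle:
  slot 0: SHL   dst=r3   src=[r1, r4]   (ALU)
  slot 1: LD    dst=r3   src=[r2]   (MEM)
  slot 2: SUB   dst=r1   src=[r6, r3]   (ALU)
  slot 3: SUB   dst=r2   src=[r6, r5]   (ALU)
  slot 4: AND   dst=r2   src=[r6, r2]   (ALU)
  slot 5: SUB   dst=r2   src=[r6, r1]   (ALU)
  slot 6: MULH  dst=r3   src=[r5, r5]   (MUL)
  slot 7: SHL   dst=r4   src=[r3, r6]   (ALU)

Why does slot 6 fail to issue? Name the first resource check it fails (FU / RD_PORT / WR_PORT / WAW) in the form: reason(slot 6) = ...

#0 ALU src=r1,r4 dispatched  <A:2 Mu:1 Ld:1 B:1 rd:5 wr:2>
#1 MEM src=r2 held:WAW  <A:2 Mu:1 Ld:1 B:1 rd:5 wr:2>
#2 ALU src=r6,r3 dispatched  <A:1 Mu:1 Ld:1 B:1 rd:3 wr:1>
#3 ALU src=r6,r5 dispatched  <A:0 Mu:1 Ld:1 B:1 rd:1 wr:0>
#4 ALU src=r6,r2 held:FU  <A:0 Mu:1 Ld:1 B:1 rd:1 wr:0>
#5 ALU src=r6,r1 held:FU  <A:0 Mu:1 Ld:1 B:1 rd:1 wr:0>
#6 MUL src=r5,r5 held:WR_PORT  <A:0 Mu:1 Ld:1 B:1 rd:1 wr:0>
#7 ALU src=r3,r6 held:FU  <A:0 Mu:1 Ld:1 B:1 rd:1 wr:0>

reason(slot 6) = WR_PORT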